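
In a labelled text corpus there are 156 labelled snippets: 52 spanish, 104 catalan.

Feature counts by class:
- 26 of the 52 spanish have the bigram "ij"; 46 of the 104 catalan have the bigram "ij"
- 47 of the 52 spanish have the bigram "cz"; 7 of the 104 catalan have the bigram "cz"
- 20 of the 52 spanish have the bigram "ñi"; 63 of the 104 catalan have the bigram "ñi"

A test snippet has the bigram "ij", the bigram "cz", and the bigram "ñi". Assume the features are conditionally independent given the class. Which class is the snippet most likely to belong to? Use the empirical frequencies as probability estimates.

spanish: (52/156) × (26/52) × (47/52) × (20/52) ≈ 0.0579389
catalan: (104/156) × (46/104) × (7/104) × (63/104) ≈ 0.0120228
Highest score → spanish.

spanish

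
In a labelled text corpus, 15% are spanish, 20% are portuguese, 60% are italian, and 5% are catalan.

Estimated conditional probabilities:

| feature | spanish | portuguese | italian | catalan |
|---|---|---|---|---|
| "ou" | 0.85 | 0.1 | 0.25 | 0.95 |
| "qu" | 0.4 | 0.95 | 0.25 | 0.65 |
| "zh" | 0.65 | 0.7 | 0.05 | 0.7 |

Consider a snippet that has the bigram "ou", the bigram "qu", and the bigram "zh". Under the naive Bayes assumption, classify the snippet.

spanish: 0.15 × 0.85 × 0.4 × 0.65 = 0.03315
portuguese: 0.2 × 0.1 × 0.95 × 0.7 = 0.0133
italian: 0.6 × 0.25 × 0.25 × 0.05 = 0.001875
catalan: 0.05 × 0.95 × 0.65 × 0.7 = 0.0216125
Highest score → spanish.

spanish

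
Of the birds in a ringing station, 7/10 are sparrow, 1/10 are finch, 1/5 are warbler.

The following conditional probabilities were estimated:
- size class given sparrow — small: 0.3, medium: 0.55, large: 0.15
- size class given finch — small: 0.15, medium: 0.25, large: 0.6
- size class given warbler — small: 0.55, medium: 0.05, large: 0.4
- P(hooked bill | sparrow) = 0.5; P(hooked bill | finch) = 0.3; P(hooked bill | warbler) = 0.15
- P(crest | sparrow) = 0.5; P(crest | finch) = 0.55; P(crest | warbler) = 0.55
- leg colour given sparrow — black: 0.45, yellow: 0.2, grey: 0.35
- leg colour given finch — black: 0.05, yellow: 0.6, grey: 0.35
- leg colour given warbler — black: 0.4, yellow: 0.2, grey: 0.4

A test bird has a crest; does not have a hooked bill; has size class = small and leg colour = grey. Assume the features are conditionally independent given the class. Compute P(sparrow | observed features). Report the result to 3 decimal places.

sparrow: 0.7 × 0.3 × (1−0.5) × 0.5 × 0.35 = 0.018375
finch: 0.1 × 0.15 × (1−0.3) × 0.55 × 0.35 = 0.00202125
warbler: 0.2 × 0.55 × (1−0.15) × 0.55 × 0.4 = 0.02057
P(sparrow | x) = 0.018375 / 0.04096625 ≈ 0.449

0.449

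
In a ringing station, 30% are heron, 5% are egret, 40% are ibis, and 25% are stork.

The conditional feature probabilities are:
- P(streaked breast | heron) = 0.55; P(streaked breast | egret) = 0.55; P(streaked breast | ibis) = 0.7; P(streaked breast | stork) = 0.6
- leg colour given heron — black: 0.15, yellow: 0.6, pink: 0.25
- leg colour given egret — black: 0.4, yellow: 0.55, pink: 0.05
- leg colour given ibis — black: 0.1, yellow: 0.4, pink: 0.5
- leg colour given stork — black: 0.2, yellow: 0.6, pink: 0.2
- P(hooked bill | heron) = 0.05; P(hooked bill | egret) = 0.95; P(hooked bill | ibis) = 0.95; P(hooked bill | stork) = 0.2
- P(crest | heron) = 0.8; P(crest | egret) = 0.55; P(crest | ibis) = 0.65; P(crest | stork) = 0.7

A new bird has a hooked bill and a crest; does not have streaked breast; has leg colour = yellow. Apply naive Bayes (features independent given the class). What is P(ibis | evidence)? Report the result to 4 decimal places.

0.6208

heron: 0.3 × (1−0.55) × 0.6 × 0.05 × 0.8 = 0.00324
egret: 0.05 × (1−0.55) × 0.55 × 0.95 × 0.55 = 0.0064659375
ibis: 0.4 × (1−0.7) × 0.4 × 0.95 × 0.65 = 0.02964
stork: 0.25 × (1−0.6) × 0.6 × 0.2 × 0.7 = 0.0084
P(ibis | x) = 0.02964 / 0.0477459375 ≈ 0.6208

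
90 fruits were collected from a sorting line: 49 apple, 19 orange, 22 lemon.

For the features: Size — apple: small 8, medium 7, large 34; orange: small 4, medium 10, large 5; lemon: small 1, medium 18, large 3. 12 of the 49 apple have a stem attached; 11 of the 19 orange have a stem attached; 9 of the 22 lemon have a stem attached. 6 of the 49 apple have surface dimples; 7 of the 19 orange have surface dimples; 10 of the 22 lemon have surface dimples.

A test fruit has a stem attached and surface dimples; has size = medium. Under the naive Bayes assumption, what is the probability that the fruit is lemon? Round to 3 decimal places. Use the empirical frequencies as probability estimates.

apple: (49/90) × (7/49) × (12/49) × (6/49) ≈ 0.00233236
orange: (19/90) × (10/19) × (11/19) × (7/19) ≈ 0.0236996
lemon: (22/90) × (18/22) × (9/22) × (10/22) ≈ 0.0371901
P(lemon | x) = 0.0371901 / 0.06322206 ≈ 0.588

0.588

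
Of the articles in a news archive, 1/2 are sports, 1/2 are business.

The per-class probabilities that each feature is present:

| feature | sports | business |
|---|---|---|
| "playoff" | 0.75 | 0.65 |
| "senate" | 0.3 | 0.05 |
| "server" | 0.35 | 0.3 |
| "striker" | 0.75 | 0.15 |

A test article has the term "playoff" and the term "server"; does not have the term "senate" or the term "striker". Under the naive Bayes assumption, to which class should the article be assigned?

business

sports: 0.5 × 0.75 × (1−0.3) × 0.35 × (1−0.75) = 0.02296875
business: 0.5 × 0.65 × (1−0.05) × 0.3 × (1−0.15) = 0.07873125
Highest score → business.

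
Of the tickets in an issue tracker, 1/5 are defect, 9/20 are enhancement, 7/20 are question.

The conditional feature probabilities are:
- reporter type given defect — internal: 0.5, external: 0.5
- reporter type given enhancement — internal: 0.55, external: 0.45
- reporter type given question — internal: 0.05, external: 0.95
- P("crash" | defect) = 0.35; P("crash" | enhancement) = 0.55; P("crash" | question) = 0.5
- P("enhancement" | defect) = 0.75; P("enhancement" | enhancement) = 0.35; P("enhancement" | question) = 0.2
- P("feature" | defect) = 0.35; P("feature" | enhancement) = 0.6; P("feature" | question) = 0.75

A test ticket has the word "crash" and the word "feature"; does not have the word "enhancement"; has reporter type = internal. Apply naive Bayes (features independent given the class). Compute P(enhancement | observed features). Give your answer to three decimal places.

0.865

defect: 0.2 × 0.5 × 0.35 × (1−0.75) × 0.35 = 0.0030625
enhancement: 0.45 × 0.55 × 0.55 × (1−0.35) × 0.6 = 0.05308875
question: 0.35 × 0.05 × 0.5 × (1−0.2) × 0.75 = 0.00525
P(enhancement | x) = 0.05308875 / 0.06140125 ≈ 0.865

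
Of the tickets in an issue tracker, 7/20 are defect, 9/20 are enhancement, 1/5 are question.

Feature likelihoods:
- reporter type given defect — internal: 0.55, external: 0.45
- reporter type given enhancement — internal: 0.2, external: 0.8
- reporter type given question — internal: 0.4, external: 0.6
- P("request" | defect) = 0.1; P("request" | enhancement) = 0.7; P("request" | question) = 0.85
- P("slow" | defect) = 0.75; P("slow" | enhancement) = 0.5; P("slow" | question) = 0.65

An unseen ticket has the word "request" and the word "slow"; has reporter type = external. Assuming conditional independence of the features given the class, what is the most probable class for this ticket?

enhancement

defect: 0.35 × 0.45 × 0.1 × 0.75 = 0.0118125
enhancement: 0.45 × 0.8 × 0.7 × 0.5 = 0.126
question: 0.2 × 0.6 × 0.85 × 0.65 = 0.0663
Highest score → enhancement.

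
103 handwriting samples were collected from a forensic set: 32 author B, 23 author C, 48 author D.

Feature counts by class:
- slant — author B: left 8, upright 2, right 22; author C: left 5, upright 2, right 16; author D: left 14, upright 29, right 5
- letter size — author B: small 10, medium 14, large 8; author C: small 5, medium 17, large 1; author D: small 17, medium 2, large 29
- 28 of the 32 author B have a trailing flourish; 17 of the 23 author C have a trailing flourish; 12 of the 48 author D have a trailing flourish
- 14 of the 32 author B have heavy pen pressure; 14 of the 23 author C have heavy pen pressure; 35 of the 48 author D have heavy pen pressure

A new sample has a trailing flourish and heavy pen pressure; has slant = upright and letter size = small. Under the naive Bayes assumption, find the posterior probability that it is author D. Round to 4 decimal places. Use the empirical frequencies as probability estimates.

0.8115

author B: (32/103) × (2/32) × (10/32) × (28/32) × (14/32) ≈ 0.00232289
author C: (23/103) × (2/23) × (5/23) × (17/23) × (14/23) ≈ 0.00189914
author D: (48/103) × (29/48) × (17/48) × (12/48) × (35/48) ≈ 0.0181775
P(author D | x) = 0.0181775 / 0.02239953 ≈ 0.8115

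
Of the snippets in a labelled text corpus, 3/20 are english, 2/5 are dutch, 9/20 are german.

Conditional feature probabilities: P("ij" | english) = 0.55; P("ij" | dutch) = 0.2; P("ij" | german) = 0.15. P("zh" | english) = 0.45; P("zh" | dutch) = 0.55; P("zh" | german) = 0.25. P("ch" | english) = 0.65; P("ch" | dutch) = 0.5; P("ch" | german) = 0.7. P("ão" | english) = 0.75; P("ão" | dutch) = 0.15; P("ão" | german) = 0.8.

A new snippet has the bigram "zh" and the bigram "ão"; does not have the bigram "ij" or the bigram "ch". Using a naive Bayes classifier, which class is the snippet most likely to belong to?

english: 0.15 × (1−0.55) × 0.45 × (1−0.65) × 0.75 = 0.0079734375
dutch: 0.4 × (1−0.2) × 0.55 × (1−0.5) × 0.15 = 0.0132
german: 0.45 × (1−0.15) × 0.25 × (1−0.7) × 0.8 = 0.02295
Highest score → german.

german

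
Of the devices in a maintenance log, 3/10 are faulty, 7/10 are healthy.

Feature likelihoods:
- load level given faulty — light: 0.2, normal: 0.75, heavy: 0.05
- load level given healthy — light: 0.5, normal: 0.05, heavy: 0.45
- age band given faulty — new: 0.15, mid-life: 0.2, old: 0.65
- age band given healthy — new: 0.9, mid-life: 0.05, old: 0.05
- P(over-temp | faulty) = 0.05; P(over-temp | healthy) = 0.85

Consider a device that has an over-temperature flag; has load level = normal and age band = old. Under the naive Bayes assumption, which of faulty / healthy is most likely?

faulty

faulty: 0.3 × 0.75 × 0.65 × 0.05 = 0.0073125
healthy: 0.7 × 0.05 × 0.05 × 0.85 = 0.0014875
Highest score → faulty.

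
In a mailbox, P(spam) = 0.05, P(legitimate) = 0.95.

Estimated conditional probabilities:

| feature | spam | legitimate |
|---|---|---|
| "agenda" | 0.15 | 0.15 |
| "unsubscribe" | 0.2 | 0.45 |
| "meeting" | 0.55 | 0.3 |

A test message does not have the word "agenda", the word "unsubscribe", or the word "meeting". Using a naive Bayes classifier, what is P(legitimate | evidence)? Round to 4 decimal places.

0.9531

spam: 0.05 × (1−0.15) × (1−0.2) × (1−0.55) = 0.0153
legitimate: 0.95 × (1−0.15) × (1−0.45) × (1−0.3) = 0.3108875
P(legitimate | x) = 0.3108875 / 0.3261875 ≈ 0.9531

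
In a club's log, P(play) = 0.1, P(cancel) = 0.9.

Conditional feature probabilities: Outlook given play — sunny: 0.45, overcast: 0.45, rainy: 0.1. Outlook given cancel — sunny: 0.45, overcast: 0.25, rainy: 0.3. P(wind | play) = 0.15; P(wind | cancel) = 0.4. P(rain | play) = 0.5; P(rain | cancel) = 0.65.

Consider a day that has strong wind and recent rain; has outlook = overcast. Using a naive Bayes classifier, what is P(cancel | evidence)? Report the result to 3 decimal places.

play: 0.1 × 0.45 × 0.15 × 0.5 = 0.003375
cancel: 0.9 × 0.25 × 0.4 × 0.65 = 0.0585
P(cancel | x) = 0.0585 / 0.061875 ≈ 0.945

0.945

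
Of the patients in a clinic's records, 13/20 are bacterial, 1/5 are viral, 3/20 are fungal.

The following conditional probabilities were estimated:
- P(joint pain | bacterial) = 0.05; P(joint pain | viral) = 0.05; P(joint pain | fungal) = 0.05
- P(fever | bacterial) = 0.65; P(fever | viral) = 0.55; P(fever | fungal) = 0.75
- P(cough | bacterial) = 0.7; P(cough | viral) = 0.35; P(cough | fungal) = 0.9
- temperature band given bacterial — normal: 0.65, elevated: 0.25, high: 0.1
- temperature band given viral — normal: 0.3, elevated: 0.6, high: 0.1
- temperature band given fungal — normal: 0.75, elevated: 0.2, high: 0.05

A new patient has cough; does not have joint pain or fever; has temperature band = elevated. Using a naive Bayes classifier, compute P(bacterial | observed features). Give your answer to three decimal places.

bacterial: 0.65 × (1−0.05) × (1−0.65) × 0.7 × 0.25 = 0.037821875
viral: 0.2 × (1−0.05) × (1−0.55) × 0.35 × 0.6 = 0.017955
fungal: 0.15 × (1−0.05) × (1−0.75) × 0.9 × 0.2 = 0.0064125
P(bacterial | x) = 0.037821875 / 0.062189375 ≈ 0.608

0.608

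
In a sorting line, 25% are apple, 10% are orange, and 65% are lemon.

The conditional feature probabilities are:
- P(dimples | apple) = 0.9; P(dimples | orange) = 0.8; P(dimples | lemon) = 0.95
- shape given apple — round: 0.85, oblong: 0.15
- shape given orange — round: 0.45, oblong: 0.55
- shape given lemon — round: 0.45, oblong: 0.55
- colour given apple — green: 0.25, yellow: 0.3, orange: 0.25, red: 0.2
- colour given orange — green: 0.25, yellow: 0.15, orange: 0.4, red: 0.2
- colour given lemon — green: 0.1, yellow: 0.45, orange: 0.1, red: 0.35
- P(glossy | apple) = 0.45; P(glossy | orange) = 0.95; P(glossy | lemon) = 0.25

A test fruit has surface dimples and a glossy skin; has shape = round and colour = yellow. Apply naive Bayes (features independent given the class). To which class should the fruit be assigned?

lemon

apple: 0.25 × 0.9 × 0.85 × 0.3 × 0.45 = 0.02581875
orange: 0.1 × 0.8 × 0.45 × 0.15 × 0.95 = 0.00513
lemon: 0.65 × 0.95 × 0.45 × 0.45 × 0.25 = 0.0312609375
Highest score → lemon.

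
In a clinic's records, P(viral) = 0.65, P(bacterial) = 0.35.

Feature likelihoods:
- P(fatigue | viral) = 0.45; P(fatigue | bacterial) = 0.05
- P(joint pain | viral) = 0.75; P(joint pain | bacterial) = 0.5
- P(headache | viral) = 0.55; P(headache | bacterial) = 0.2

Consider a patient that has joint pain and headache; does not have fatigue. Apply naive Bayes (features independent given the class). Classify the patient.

viral: 0.65 × (1−0.45) × 0.75 × 0.55 = 0.14746875
bacterial: 0.35 × (1−0.05) × 0.5 × 0.2 = 0.03325
Highest score → viral.

viral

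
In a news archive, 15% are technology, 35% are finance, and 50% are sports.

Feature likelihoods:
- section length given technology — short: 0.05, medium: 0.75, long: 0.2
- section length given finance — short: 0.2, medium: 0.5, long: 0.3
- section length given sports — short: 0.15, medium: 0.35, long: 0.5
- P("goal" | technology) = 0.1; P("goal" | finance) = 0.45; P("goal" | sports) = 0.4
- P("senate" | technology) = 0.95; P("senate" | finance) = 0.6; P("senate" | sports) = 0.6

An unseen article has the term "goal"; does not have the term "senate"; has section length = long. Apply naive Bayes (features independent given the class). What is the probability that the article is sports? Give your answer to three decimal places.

technology: 0.15 × 0.2 × 0.1 × (1−0.95) = 0.00015
finance: 0.35 × 0.3 × 0.45 × (1−0.6) = 0.0189
sports: 0.5 × 0.5 × 0.4 × (1−0.6) = 0.04
P(sports | x) = 0.04 / 0.05905 ≈ 0.677

0.677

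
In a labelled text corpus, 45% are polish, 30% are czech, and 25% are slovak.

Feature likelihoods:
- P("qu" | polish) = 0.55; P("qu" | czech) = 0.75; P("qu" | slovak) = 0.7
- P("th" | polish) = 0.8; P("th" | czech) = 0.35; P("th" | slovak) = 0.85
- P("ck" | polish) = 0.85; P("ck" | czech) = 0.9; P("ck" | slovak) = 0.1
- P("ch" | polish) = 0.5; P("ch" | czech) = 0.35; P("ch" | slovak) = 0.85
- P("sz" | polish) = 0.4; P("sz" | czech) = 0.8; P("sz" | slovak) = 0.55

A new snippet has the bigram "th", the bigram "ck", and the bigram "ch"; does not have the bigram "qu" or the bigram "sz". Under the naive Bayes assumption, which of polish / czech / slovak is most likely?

polish

polish: 0.45 × (1−0.55) × 0.8 × 0.85 × 0.5 × (1−0.4) = 0.04131
czech: 0.3 × (1−0.75) × 0.35 × 0.9 × 0.35 × (1−0.8) = 0.00165375
slovak: 0.25 × (1−0.7) × 0.85 × 0.1 × 0.85 × (1−0.55) = 0.0024384375
Highest score → polish.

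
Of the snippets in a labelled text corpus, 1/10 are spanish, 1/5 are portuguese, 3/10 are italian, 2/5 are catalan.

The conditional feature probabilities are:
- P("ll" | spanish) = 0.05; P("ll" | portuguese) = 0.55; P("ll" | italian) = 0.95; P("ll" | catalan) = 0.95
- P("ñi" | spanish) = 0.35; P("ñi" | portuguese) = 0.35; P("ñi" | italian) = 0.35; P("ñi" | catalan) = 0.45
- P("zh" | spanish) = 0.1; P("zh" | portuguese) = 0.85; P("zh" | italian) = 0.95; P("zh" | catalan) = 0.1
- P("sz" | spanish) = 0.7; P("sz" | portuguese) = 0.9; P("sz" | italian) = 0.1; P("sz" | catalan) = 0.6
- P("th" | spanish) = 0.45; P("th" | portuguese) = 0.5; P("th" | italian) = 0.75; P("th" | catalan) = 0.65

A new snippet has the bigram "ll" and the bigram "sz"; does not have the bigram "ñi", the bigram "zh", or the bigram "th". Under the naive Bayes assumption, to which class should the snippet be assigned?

spanish: 0.1 × 0.05 × (1−0.35) × (1−0.1) × 0.7 × (1−0.45) = 0.001126125
portuguese: 0.2 × 0.55 × (1−0.35) × (1−0.85) × 0.9 × (1−0.5) = 0.00482625
italian: 0.3 × 0.95 × (1−0.35) × (1−0.95) × 0.1 × (1−0.75) = 0.0002315625
catalan: 0.4 × 0.95 × (1−0.45) × (1−0.1) × 0.6 × (1−0.65) = 0.039501
Highest score → catalan.

catalan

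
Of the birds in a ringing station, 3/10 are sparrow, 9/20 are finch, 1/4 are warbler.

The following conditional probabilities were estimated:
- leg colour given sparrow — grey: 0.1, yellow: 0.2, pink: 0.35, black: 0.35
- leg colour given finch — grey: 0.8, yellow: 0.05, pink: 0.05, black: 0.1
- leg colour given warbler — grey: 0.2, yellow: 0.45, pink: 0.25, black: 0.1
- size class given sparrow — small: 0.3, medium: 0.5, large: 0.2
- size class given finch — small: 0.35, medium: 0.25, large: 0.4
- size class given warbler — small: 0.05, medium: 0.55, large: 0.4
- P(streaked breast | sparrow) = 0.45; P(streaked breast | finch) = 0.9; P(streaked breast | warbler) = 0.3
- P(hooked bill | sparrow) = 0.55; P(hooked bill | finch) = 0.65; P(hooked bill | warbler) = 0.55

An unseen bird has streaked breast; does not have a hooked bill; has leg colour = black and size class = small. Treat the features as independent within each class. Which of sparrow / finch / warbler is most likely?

sparrow

sparrow: 0.3 × 0.35 × 0.3 × 0.45 × (1−0.55) = 0.00637875
finch: 0.45 × 0.1 × 0.35 × 0.9 × (1−0.65) = 0.00496125
warbler: 0.25 × 0.1 × 0.05 × 0.3 × (1−0.55) = 0.00016875
Highest score → sparrow.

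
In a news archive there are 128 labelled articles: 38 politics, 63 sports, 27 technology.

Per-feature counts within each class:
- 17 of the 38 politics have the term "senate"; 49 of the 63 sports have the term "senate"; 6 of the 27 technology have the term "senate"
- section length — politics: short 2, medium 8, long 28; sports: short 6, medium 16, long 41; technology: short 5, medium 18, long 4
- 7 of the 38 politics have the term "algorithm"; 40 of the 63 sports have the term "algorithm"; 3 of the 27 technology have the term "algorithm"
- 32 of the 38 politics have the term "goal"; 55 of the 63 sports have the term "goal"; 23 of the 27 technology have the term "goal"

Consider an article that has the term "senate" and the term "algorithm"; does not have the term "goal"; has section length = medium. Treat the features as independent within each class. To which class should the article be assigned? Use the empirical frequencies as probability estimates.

politics: (38/128) × (17/38) × (8/38) × (7/38) × (6/38) ≈ 0.000813256
sports: (63/128) × (49/63) × (16/63) × (40/63) × (8/63) ≈ 0.00783853
technology: (27/128) × (6/27) × (18/27) × (3/27) × (4/27) ≈ 0.000514403
Highest score → sports.

sports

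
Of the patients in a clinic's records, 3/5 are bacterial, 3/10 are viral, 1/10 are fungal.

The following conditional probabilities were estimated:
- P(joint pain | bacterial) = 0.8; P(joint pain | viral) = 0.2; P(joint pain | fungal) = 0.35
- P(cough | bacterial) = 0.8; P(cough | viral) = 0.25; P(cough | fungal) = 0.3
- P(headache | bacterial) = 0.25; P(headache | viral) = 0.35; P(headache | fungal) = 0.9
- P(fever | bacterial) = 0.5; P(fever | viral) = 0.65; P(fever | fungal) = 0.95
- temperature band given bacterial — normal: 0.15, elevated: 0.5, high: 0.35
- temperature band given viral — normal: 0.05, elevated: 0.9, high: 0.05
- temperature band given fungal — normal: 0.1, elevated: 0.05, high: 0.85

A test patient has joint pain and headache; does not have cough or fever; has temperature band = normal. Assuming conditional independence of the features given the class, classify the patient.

bacterial

bacterial: 0.6 × 0.8 × (1−0.8) × 0.25 × (1−0.5) × 0.15 = 0.0018
viral: 0.3 × 0.2 × (1−0.25) × 0.35 × (1−0.65) × 0.05 = 0.000275625
fungal: 0.1 × 0.35 × (1−0.3) × 0.9 × (1−0.95) × 0.1 = 0.00011025
Highest score → bacterial.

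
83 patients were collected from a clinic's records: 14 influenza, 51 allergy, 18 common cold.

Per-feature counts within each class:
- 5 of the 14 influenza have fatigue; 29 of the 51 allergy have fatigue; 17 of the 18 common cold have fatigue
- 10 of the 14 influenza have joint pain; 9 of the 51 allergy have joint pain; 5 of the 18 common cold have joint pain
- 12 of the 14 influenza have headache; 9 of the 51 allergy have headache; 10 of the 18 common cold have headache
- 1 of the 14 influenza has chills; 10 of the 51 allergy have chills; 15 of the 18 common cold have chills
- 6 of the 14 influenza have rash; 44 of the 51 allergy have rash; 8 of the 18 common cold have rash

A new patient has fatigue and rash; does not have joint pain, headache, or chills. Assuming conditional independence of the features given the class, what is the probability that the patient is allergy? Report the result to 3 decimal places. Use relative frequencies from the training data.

influenza: (14/83) × (5/14) × (4/14) × (2/14) × (13/14) × (6/14) ≈ 0.000978508
allergy: (51/83) × (29/51) × (42/51) × (42/51) × (41/51) × (44/51) ≈ 0.164352
common cold: (18/83) × (17/18) × (13/18) × (8/18) × (3/18) × (8/18) ≈ 0.00486996
P(allergy | x) = 0.164352 / 0.170200468 ≈ 0.966

0.966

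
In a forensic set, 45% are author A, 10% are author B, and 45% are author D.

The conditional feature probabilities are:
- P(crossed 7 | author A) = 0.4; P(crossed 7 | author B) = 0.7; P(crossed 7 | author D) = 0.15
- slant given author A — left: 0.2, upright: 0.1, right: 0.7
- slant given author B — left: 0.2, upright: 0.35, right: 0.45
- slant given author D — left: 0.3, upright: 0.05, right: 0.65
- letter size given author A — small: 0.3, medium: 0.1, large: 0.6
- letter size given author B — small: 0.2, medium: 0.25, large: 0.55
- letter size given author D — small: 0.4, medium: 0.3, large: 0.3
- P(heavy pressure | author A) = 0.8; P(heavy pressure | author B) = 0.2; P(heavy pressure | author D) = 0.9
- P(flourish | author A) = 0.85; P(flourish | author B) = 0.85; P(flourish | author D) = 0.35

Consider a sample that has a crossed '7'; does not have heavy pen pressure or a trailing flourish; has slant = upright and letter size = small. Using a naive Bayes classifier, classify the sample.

author B

author A: 0.45 × 0.4 × 0.1 × 0.3 × (1−0.8) × (1−0.85) = 0.000162
author B: 0.1 × 0.7 × 0.35 × 0.2 × (1−0.2) × (1−0.85) = 0.000588
author D: 0.45 × 0.15 × 0.05 × 0.4 × (1−0.9) × (1−0.35) = 0.00008775
Highest score → author B.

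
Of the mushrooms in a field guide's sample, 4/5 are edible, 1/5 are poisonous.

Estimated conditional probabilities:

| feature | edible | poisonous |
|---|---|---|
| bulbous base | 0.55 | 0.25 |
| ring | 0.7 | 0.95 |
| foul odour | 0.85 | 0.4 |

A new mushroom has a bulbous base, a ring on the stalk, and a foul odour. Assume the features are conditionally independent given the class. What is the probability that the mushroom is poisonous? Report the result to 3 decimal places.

edible: 0.8 × 0.55 × 0.7 × 0.85 = 0.2618
poisonous: 0.2 × 0.25 × 0.95 × 0.4 = 0.019
P(poisonous | x) = 0.019 / 0.2808 ≈ 0.068

0.068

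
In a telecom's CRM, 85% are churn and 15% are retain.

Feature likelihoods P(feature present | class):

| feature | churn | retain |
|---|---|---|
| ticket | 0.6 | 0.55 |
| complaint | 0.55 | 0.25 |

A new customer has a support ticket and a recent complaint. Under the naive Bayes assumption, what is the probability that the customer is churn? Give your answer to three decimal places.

churn: 0.85 × 0.6 × 0.55 = 0.2805
retain: 0.15 × 0.55 × 0.25 = 0.020625
P(churn | x) = 0.2805 / 0.301125 ≈ 0.932

0.932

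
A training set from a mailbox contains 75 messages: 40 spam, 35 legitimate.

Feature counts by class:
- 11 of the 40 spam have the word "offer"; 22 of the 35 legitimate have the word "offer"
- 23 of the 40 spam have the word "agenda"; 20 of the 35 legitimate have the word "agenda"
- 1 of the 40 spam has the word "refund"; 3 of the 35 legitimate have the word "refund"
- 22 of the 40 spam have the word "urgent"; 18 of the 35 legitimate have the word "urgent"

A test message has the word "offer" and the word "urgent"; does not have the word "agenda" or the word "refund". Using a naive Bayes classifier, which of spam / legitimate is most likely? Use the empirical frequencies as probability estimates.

spam: (40/75) × (11/40) × (17/40) × (39/40) × (22/40) = 0.03342625
legitimate: (35/75) × (22/35) × (15/35) × (32/35) × (18/35) ≈ 0.0591114
Highest score → legitimate.

legitimate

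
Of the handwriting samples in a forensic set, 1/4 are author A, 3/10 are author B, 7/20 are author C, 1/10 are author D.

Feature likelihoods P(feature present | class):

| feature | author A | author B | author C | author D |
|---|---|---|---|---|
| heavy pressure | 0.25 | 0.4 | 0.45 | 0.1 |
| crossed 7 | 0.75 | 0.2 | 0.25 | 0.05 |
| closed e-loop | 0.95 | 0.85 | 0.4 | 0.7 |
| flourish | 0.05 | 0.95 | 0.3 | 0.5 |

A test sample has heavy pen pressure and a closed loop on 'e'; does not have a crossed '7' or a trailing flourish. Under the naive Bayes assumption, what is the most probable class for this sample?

author C

author A: 0.25 × 0.25 × (1−0.75) × 0.95 × (1−0.05) = 0.0141015625
author B: 0.3 × 0.4 × (1−0.2) × 0.85 × (1−0.95) = 0.00408
author C: 0.35 × 0.45 × (1−0.25) × 0.4 × (1−0.3) = 0.033075
author D: 0.1 × 0.1 × (1−0.05) × 0.7 × (1−0.5) = 0.003325
Highest score → author C.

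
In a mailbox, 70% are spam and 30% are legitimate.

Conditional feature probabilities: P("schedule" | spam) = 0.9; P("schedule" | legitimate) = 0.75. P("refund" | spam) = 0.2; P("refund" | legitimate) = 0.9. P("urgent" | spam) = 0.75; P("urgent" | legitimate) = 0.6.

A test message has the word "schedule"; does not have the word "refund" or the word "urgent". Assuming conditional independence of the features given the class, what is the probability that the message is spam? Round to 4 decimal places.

spam: 0.7 × 0.9 × (1−0.2) × (1−0.75) = 0.126
legitimate: 0.3 × 0.75 × (1−0.9) × (1−0.6) = 0.009
P(spam | x) = 0.126 / 0.135 ≈ 0.9333

0.9333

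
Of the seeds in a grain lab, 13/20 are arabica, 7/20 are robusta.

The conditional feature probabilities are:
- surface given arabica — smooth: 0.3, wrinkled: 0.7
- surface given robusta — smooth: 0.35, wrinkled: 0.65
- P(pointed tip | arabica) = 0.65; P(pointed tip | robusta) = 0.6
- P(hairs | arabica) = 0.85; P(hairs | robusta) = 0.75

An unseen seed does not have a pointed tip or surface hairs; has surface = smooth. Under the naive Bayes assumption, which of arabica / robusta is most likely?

robusta

arabica: 0.65 × 0.3 × (1−0.65) × (1−0.85) = 0.0102375
robusta: 0.35 × 0.35 × (1−0.6) × (1−0.75) = 0.01225
Highest score → robusta.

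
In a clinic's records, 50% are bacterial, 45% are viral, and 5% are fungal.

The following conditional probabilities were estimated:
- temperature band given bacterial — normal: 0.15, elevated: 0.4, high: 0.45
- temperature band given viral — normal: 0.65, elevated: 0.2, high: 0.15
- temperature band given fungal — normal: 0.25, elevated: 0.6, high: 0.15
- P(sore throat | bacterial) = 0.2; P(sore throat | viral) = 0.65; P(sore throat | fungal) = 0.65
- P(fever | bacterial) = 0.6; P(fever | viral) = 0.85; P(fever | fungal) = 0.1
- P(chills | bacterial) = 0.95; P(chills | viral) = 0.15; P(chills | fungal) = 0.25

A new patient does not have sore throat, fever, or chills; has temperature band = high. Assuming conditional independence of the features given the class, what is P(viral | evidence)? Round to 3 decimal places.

0.359

bacterial: 0.5 × 0.45 × (1−0.2) × (1−0.6) × (1−0.95) = 0.0036
viral: 0.45 × 0.15 × (1−0.65) × (1−0.85) × (1−0.15) = 0.0030121875
fungal: 0.05 × 0.15 × (1−0.65) × (1−0.1) × (1−0.25) = 0.001771875
P(viral | x) = 0.0030121875 / 0.0083840625 ≈ 0.359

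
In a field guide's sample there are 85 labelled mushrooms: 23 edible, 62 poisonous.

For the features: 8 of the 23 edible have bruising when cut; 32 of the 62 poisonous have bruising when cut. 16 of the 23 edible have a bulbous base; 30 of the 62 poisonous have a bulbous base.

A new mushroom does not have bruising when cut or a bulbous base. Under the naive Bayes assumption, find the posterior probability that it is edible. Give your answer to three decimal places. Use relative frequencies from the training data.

0.228

edible: (23/85) × (15/23) × (7/23) ≈ 0.0537084
poisonous: (62/85) × (30/62) × (32/62) ≈ 0.182163
P(edible | x) = 0.0537084 / 0.2358714 ≈ 0.228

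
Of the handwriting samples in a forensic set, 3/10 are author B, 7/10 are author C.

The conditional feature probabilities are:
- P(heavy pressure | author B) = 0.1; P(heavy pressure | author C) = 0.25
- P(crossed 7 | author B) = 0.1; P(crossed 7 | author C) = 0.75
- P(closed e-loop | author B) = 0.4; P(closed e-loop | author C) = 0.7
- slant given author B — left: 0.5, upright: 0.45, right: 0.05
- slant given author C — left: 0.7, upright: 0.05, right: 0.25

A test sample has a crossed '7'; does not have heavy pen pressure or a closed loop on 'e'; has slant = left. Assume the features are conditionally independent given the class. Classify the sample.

author C

author B: 0.3 × (1−0.1) × 0.1 × (1−0.4) × 0.5 = 0.0081
author C: 0.7 × (1−0.25) × 0.75 × (1−0.7) × 0.7 = 0.0826875
Highest score → author C.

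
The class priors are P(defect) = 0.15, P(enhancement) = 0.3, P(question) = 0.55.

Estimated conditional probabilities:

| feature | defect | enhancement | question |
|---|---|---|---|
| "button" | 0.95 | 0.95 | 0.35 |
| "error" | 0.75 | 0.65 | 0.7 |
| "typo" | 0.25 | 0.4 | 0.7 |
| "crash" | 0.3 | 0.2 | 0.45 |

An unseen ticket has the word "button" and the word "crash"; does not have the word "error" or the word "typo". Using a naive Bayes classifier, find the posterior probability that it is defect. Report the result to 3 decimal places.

defect: 0.15 × 0.95 × (1−0.75) × (1−0.25) × 0.3 = 0.008015625
enhancement: 0.3 × 0.95 × (1−0.65) × (1−0.4) × 0.2 = 0.01197
question: 0.55 × 0.35 × (1−0.7) × (1−0.7) × 0.45 = 0.00779625
P(defect | x) = 0.008015625 / 0.027781875 ≈ 0.289

0.289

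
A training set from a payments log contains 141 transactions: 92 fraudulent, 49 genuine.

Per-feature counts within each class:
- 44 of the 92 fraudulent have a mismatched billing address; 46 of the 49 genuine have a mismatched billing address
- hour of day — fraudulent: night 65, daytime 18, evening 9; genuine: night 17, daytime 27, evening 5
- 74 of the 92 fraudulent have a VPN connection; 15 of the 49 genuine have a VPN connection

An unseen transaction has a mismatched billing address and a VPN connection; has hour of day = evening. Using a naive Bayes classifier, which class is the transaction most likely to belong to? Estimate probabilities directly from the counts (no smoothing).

fraudulent: (92/141) × (44/92) × (9/92) × (74/92) ≈ 0.0245546
genuine: (49/141) × (46/49) × (5/49) × (15/49) ≈ 0.0101908
Highest score → fraudulent.

fraudulent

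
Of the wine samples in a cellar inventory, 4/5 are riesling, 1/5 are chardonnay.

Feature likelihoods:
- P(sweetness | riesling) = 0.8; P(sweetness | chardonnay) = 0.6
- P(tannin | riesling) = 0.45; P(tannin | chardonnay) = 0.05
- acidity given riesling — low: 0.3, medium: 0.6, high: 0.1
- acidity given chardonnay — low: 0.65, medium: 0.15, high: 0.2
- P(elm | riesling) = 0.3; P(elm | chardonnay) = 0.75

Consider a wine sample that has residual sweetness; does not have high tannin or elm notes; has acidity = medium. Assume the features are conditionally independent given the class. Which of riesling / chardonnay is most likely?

riesling

riesling: 0.8 × 0.8 × (1−0.45) × 0.6 × (1−0.3) = 0.14784
chardonnay: 0.2 × 0.6 × (1−0.05) × 0.15 × (1−0.75) = 0.004275
Highest score → riesling.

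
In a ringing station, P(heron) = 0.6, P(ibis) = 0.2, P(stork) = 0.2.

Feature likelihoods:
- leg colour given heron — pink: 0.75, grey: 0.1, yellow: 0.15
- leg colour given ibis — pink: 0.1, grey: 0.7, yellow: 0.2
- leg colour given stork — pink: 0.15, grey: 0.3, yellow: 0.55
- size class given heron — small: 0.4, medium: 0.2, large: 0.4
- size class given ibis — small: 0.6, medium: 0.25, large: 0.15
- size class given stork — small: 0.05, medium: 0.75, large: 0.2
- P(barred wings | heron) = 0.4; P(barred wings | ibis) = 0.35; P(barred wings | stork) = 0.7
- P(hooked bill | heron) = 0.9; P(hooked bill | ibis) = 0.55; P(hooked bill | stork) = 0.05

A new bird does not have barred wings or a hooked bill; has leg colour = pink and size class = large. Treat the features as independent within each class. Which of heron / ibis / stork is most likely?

heron

heron: 0.6 × 0.75 × 0.4 × (1−0.4) × (1−0.9) = 0.0108
ibis: 0.2 × 0.1 × 0.15 × (1−0.35) × (1−0.55) = 0.0008775
stork: 0.2 × 0.15 × 0.2 × (1−0.7) × (1−0.05) = 0.00171
Highest score → heron.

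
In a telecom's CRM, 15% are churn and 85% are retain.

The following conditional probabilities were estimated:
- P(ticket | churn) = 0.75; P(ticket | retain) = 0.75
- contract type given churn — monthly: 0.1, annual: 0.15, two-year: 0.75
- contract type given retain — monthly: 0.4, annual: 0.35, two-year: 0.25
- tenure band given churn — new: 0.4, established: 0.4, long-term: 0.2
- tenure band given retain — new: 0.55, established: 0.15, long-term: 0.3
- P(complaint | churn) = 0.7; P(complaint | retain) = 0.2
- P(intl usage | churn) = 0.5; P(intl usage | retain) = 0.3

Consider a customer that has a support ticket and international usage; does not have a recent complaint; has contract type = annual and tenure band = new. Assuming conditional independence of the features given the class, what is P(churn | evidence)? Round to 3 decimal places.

0.033

churn: 0.15 × 0.75 × 0.15 × 0.4 × (1−0.7) × 0.5 = 0.0010125
retain: 0.85 × 0.75 × 0.35 × 0.55 × (1−0.2) × 0.3 = 0.0294525
P(churn | x) = 0.0010125 / 0.030465 ≈ 0.033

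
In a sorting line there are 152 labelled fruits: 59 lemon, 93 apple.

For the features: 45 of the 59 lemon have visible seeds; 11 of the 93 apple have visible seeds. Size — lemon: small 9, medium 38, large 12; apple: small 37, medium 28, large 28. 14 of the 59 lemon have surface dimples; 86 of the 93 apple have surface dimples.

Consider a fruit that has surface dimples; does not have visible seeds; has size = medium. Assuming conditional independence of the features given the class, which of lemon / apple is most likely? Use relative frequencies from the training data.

apple

lemon: (59/152) × (14/59) × (38/59) × (14/59) ≈ 0.0140764
apple: (93/152) × (82/93) × (28/93) × (86/93) ≈ 0.150197
Highest score → apple.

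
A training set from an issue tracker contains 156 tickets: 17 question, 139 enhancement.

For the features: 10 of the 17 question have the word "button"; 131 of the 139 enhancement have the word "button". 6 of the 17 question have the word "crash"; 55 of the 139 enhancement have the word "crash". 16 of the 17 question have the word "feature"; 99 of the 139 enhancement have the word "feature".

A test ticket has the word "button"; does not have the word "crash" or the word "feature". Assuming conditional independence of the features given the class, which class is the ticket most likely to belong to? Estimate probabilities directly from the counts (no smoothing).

enhancement

question: (17/156) × (10/17) × (11/17) × (1/17) ≈ 0.00243989
enhancement: (139/156) × (131/139) × (84/139) × (40/139) ≈ 0.146035
Highest score → enhancement.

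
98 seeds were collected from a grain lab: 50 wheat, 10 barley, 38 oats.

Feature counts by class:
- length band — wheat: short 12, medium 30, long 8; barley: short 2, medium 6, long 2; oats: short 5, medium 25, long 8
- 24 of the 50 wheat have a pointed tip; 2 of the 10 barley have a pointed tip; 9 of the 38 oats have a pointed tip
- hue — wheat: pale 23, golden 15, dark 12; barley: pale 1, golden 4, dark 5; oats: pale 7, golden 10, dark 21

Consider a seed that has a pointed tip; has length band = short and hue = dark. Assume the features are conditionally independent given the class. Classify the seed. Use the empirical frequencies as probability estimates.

wheat: (50/98) × (12/50) × (24/50) × (12/50) ≈ 0.0141061
barley: (10/98) × (2/10) × (2/10) × (5/10) ≈ 0.00204082
oats: (38/98) × (5/38) × (9/38) × (21/38) ≈ 0.00667788
Highest score → wheat.

wheat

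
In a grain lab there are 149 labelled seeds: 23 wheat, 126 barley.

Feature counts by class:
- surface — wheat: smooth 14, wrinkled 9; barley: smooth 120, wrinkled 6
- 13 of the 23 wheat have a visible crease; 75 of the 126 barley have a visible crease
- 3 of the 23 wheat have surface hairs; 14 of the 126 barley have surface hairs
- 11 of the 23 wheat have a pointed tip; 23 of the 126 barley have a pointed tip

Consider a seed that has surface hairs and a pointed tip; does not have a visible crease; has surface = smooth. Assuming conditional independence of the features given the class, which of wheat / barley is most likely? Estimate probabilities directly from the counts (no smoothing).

wheat: (23/149) × (14/23) × (10/23) × (3/23) × (11/23) ≈ 0.00254843
barley: (126/149) × (120/126) × (51/126) × (14/126) × (23/126) ≈ 0.00661164
Highest score → barley.

barley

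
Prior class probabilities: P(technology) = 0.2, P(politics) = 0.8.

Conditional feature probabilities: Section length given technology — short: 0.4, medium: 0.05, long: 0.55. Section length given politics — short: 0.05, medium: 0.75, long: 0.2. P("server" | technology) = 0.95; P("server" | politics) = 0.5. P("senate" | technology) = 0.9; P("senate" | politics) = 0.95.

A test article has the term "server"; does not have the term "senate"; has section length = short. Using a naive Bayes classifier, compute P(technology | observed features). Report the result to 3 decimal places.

technology: 0.2 × 0.4 × 0.95 × (1−0.9) = 0.0076
politics: 0.8 × 0.05 × 0.5 × (1−0.95) = 0.001
P(technology | x) = 0.0076 / 0.0086 ≈ 0.884

0.884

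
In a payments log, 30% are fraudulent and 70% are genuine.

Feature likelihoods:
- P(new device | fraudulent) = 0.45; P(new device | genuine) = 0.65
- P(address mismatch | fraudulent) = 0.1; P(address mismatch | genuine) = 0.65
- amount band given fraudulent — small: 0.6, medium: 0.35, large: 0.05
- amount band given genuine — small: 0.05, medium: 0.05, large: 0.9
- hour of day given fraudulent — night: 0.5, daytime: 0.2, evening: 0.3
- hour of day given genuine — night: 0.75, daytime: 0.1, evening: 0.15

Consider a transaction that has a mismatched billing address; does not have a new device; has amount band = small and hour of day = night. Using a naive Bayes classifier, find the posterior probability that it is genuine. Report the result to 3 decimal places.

fraudulent: 0.3 × (1−0.45) × 0.1 × 0.6 × 0.5 = 0.00495
genuine: 0.7 × (1−0.65) × 0.65 × 0.05 × 0.75 = 0.005971875
P(genuine | x) = 0.005971875 / 0.010921875 ≈ 0.547

0.547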